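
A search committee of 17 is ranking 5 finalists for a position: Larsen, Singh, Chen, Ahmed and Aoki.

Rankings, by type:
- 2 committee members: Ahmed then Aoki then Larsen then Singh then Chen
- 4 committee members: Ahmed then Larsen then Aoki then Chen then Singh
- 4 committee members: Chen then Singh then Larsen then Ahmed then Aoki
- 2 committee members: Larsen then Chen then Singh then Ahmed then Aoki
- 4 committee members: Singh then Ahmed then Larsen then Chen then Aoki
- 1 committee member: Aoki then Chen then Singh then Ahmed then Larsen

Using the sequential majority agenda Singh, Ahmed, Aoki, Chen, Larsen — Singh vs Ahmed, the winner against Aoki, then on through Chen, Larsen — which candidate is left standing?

Round 1: Singh vs Ahmed — 11–6, Singh advances.
Round 2: Singh vs Aoki — 10–7, Singh advances.
Round 3: Singh vs Chen — 6–11, Chen advances.
Round 4: Chen vs Larsen — 5–12, Larsen advances.
The agenda winner is Larsen.

Larsen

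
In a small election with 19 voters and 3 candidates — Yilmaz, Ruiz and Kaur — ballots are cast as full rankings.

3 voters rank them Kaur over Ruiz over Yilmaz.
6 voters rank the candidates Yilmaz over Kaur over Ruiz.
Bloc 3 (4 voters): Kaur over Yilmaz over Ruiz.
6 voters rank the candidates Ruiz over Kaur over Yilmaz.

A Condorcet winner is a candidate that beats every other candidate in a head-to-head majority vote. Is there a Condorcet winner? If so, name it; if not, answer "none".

Pairwise majorities:
Yilmaz vs Ruiz: Yilmaz wins 10–9.
Yilmaz–Kaur: Kaur 13–6.
Ruiz–Kaur: Kaur 13–6.
Only Kaur has no losses; Kaur is the Condorcet winner.

Kaur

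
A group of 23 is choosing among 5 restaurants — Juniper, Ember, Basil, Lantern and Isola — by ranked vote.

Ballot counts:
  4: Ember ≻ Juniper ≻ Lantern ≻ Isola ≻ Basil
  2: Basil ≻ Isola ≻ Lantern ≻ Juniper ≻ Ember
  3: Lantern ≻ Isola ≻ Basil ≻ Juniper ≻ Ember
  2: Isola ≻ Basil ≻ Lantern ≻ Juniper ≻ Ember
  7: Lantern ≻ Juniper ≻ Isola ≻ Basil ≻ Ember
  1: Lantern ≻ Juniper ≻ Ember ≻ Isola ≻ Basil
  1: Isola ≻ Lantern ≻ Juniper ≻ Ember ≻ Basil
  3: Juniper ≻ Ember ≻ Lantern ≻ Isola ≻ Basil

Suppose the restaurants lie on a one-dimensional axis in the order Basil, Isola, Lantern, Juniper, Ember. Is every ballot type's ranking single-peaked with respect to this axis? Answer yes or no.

Axis positions: Basil=1, Isola=2, Lantern=3, Juniper=4, Ember=5.
Ballot type 1 (peak Ember at position 5): ranking walks positions 5-4-3-2-1, expanding outward from the peak — single-peaked.
Ballot type 2 (peak Basil at position 1): ranking walks positions 1-2-3-4-5, expanding outward from the peak — single-peaked.
Ballot type 3 (peak Lantern at position 3): ranking walks positions 3-2-1-4-5, expanding outward from the peak — single-peaked.
Ballot type 4 (peak Isola at position 2): ranking walks positions 2-1-3-4-5, expanding outward from the peak — single-peaked.
Ballot type 5 (peak Lantern at position 3): ranking walks positions 3-4-2-1-5, expanding outward from the peak — single-peaked.
Ballot type 6 (peak Lantern at position 3): ranking walks positions 3-4-5-2-1, expanding outward from the peak — single-peaked.
Ballot type 7 (peak Isola at position 2): ranking walks positions 2-3-4-5-1, expanding outward from the peak — single-peaked.
Ballot type 8 (peak Juniper at position 4): ranking walks positions 4-5-3-2-1, expanding outward from the peak — single-peaked.
Every ranking is single-peaked on this axis.

yes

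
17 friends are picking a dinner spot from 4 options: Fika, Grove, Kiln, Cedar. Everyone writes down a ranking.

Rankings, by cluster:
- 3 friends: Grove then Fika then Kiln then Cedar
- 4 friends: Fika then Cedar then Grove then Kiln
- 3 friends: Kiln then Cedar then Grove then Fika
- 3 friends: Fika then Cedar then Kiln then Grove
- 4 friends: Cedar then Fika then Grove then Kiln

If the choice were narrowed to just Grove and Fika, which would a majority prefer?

Ballots ranking Grove above Fika: 3 + 3 = 6.
Ballots ranking Fika above Grove: 17 − 6 = 11.
Fika wins the head-to-head 11–6.

Fika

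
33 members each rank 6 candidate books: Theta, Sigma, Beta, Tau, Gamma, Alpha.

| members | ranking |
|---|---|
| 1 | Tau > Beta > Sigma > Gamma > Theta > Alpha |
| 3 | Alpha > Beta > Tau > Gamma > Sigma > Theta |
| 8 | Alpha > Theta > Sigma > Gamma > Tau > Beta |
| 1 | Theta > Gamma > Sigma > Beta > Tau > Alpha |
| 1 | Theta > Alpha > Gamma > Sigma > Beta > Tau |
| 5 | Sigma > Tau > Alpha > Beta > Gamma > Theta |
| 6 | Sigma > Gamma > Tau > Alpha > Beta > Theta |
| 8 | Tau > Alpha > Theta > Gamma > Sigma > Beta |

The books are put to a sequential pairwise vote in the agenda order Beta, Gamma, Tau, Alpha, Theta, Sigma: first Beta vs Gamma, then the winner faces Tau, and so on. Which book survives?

Round 1: Beta vs Gamma — 9–24, Gamma advances.
Round 2: Gamma vs Tau — 16–17, Tau advances.
Round 3: Tau vs Alpha — 21–12, Tau advances.
Round 4: Tau vs Theta — 23–10, Tau advances.
Round 5: Tau vs Sigma — 12–21, Sigma advances.
The agenda winner is Sigma.

Sigma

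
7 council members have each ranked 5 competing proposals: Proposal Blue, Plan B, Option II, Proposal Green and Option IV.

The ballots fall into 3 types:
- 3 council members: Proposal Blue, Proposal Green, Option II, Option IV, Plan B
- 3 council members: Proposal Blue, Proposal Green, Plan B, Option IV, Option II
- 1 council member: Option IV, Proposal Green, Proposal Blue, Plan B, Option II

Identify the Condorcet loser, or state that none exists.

Option II

Pairwise majorities:
Proposal Blue vs Plan B: Proposal Blue, 7–0.
Proposal Blue–Option II: Proposal Blue 7–0.
Proposal Blue vs Proposal Green: 3+3 = 6 for Proposal Blue, 1 for Proposal Green — Proposal Blue by 6–1.
Proposal Blue vs Option IV: 6 to 1, Proposal Blue.
Plan B vs Option II: 4 to 3, Plan B.
Plan B vs Proposal Green: 0 to 7, Proposal Green.
Plan B vs Option IV: 3 for Plan B, 4 for Option IV — Option IV by 4–3.
Option II vs Proposal Green: 0 to 7, Proposal Green.
Option II–Option IV: Option IV 4–3.
Proposal Green vs Option IV: Proposal Green wins 6–1.
Option II loses to every other option — it is the Condorcet loser.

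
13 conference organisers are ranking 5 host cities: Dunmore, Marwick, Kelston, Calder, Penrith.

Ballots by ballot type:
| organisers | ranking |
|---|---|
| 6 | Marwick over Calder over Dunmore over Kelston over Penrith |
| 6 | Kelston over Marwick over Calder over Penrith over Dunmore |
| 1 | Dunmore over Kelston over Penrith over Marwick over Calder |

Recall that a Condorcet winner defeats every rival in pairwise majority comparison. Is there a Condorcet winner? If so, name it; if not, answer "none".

Check each pair by majority over 13 ballots:
Dunmore vs Marwick: 1 for Dunmore, 12 for Marwick — Marwick by 12–1.
Dunmore vs Kelston: Dunmore wins 7–6.
Dunmore vs Calder: 1 for Dunmore, 12 for Calder — Calder by 12–1.
Dunmore vs Penrith: 7 to 6, Dunmore.
Marwick vs Kelston: Marwick preferred on 6 ballots; Kelston wins 7–6.
Marwick vs Calder: Marwick is ranked higher on 6+6+1 = 13 ballots, Calder on 0. Marwick wins 13–0.
Marwick vs Penrith: Marwick preferred on 6+6 = 12 ballots; Marwick wins 12–1.
Kelston vs Calder: Kelston wins 7–6.
Kelston vs Penrith: Kelston, 13–0.
Calder–Penrith: Calder 12–1.
Each city drops at least one matchup (Dunmore loses to Marwick; Marwick loses to Kelston; Kelston loses to Dunmore; Calder loses to Marwick; Penrith loses to Dunmore); the cycle Dunmore beats Kelston beats Marwick beats Dunmore rules out a Condorcet winner.

none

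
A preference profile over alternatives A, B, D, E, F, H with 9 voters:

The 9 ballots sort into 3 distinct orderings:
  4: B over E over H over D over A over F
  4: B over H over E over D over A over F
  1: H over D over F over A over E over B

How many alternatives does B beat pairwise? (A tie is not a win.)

5

B against each rival (9 voters):
B vs A: 4+4 = 8 for B, 1 for A — B by 8–1.
B vs D: 4+4 = 8 for B, 1 for D — B by 8–1.
B vs E: B preferred on 4+4 = 8 ballots; B wins 8–1.
B–F: B 8–1.
B vs H: 8 to 1, B.
B beats A, D, E, F, H — 5 pairwise wins.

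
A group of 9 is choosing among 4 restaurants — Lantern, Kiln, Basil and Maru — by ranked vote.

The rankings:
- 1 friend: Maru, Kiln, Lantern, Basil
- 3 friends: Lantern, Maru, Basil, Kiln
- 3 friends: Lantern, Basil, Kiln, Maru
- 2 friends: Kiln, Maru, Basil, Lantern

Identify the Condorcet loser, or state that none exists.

Head-to-head results (9 friends):
Lantern vs Kiln: Lantern wins 6–3.
Lantern vs Basil: Lantern is ranked higher on 1+3+3 = 7 ballots, Basil on 2. Lantern wins 7–2.
Lantern vs Maru: 3+3 = 6 for Lantern, 3 for Maru — Lantern by 6–3.
Kiln–Basil: Basil 6–3.
Kiln vs Maru: Kiln wins 5–4.
Basil vs Maru: Maru wins 6–3.
Every restaurant wins at least one matchup (Lantern beats Kiln; Kiln beats Maru; Basil beats Kiln; Maru beats Basil), so there is no Condorcet loser.

none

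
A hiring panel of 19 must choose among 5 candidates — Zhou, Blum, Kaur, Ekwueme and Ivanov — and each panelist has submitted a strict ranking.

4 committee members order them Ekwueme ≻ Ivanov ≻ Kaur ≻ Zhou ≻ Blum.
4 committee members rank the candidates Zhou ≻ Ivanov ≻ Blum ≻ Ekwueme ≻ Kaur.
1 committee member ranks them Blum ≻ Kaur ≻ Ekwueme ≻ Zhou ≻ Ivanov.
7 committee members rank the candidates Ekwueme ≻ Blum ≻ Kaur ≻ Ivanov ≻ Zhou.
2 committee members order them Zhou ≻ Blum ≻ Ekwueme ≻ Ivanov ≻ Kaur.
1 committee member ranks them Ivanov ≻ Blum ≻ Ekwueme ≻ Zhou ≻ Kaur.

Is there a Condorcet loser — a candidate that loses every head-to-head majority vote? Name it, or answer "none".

Head-to-head results (19 committee members):
Zhou vs Blum: Zhou wins 10–9.
Zhou vs Kaur: 7 to 12, Kaur.
Zhou vs Ekwueme: 6 to 13, Ekwueme.
Zhou vs Ivanov: 4+1+2 = 7 for Zhou, 12 for Ivanov — Ivanov by 12–7.
Blum vs Kaur: Blum is ranked higher on 4+1+7+2+1 = 15 ballots, Kaur on 4. Blum wins 15–4.
Blum vs Ekwueme: Ekwueme wins 11–8.
Blum vs Ivanov: Blum wins 10–9.
Kaur vs Ekwueme: Kaur preferred on 1 ballot; Ekwueme wins 18–1.
Kaur vs Ivanov: Kaur preferred on 1+7 = 8 ballots; Ivanov wins 11–8.
Ekwueme vs Ivanov: Ekwueme wins 14–5.
No candidate is winless: Zhou beats Blum; Blum beats Kaur; Kaur beats Zhou; Ekwueme beats Zhou; Ivanov beats Zhou. There is no Condorcet loser.

none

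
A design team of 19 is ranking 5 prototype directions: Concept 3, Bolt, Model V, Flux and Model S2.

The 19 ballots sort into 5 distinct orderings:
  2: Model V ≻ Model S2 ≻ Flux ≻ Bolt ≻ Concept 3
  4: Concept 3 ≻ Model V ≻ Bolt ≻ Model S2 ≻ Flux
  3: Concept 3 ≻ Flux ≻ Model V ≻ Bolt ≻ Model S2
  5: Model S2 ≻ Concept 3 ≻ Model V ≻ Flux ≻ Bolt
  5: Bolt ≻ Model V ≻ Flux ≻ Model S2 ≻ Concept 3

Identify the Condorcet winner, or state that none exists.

Head-to-head results (19 engineers):
Concept 3 vs Bolt: Concept 3 wins 12–7.
Concept 3 vs Model V: Concept 3, 12–7.
Concept 3 vs Flux: Concept 3 wins 12–7.
Concept 3 vs Model S2: Model S2, 12–7.
Bolt vs Model V: Model V wins 14–5.
Bolt vs Flux: Flux, 10–9.
Bolt–Model S2: Bolt 12–7.
Model V vs Flux: Model V, 16–3.
Model V–Model S2: Model V 14–5.
Flux vs Model S2: Model S2, 11–8.
No design is unbeaten: Concept 3 loses to Model S2; Bolt loses to Concept 3; Model V loses to Concept 3; Flux loses to Concept 3; Model S2 loses to Bolt. In particular Concept 3 > Bolt > Model S2 > Concept 3 is a majority cycle — no Condorcet winner exists.

none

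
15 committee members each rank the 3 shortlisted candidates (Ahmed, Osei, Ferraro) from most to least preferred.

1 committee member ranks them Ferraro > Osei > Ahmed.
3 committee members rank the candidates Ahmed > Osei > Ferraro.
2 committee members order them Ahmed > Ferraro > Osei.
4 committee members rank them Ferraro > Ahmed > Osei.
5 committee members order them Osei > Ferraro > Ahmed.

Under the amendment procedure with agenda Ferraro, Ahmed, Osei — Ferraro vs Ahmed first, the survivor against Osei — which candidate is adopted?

Osei

Round 1: Ferraro vs Ahmed — 10–5, Ferraro advances.
Round 2: Ferraro vs Osei — 7–8, Osei advances.
Osei survives the agenda.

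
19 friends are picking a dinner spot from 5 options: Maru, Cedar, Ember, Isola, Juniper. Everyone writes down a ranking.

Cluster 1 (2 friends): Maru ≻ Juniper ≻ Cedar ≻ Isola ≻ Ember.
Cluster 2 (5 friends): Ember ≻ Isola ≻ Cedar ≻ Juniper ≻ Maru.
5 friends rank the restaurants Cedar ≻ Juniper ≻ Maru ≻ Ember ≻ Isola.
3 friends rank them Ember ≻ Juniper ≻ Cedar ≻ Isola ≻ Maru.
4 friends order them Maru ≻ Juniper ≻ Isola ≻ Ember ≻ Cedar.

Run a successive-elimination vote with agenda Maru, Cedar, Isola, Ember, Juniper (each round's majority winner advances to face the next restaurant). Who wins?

Juniper

Round 1: Maru vs Cedar — 6–13, Cedar advances.
Round 2: Cedar vs Isola — 10–9, Cedar advances.
Round 3: Cedar vs Ember — 7–12, Ember advances.
Round 4: Ember vs Juniper — 8–11, Juniper advances.
Juniper survives the agenda.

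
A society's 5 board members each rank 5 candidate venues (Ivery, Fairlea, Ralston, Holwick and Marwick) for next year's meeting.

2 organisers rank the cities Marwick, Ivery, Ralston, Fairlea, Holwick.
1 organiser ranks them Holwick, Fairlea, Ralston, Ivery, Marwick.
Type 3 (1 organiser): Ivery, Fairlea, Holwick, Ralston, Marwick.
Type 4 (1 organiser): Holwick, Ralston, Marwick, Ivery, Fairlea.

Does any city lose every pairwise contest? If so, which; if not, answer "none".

Pairwise majorities:
Ivery vs Fairlea: 2+1+1 = 4 for Ivery, 1 for Fairlea — Ivery by 4–1.
Ivery–Ralston: Ivery 3–2.
Ivery vs Holwick: 2+1 = 3 for Ivery, 2 for Holwick — Ivery by 3–2.
Ivery vs Marwick: Marwick wins 3–2.
Fairlea vs Ralston: Ralston, 3–2.
Fairlea vs Holwick: Fairlea wins 3–2.
Fairlea vs Marwick: Fairlea preferred on 1+1 = 2 ballots; Marwick wins 3–2.
Ralston vs Holwick: 2 for Ralston, 3 for Holwick — Holwick by 3–2.
Ralston vs Marwick: Ralston is ranked higher on 1+1+1 = 3 ballots, Marwick on 2. Ralston wins 3–2.
Holwick vs Marwick: Holwick wins 3–2.
Each city has at least one pairwise win (Ivery beats Fairlea; Fairlea beats Holwick; Ralston beats Fairlea; Holwick beats Ralston; Marwick beats Ivery) — no Condorcet loser.

none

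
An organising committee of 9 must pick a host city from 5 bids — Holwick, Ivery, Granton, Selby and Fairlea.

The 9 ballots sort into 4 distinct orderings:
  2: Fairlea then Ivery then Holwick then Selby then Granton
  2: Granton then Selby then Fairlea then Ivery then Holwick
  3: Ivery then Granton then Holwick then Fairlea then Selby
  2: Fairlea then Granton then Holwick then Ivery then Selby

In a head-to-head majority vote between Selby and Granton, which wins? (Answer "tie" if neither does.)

Granton

Ballots ranking Selby above Granton: 2.
Ballots ranking Granton above Selby: 9 − 2 = 7.
Granton wins the head-to-head 7–2.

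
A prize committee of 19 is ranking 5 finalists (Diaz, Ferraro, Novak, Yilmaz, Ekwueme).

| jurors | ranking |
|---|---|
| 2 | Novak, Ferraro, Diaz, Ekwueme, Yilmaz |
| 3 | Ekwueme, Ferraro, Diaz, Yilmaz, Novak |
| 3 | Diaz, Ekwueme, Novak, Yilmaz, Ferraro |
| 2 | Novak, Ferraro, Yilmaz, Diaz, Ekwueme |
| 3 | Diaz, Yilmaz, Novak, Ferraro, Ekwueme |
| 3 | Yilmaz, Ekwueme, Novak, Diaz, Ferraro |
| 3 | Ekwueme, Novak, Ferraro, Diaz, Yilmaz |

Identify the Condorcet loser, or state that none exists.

Yilmaz

Head-to-head results (19 jurors):
Diaz vs Ferraro: 3+3+3 = 9 for Diaz, 10 for Ferraro — Ferraro by 10–9.
Diaz vs Novak: Novak, 10–9.
Diaz–Yilmaz: Diaz 14–5.
Diaz vs Ekwueme: 2+3+2+3 = 10 for Diaz, 9 for Ekwueme — Diaz by 10–9.
Ferraro–Novak: Novak 16–3.
Ferraro vs Yilmaz: Ferraro is ranked higher on 2+3+2+3 = 10 ballots, Yilmaz on 9. Ferraro wins 10–9.
Ferraro vs Ekwueme: Ekwueme wins 12–7.
Novak vs Yilmaz: Novak, 10–9.
Novak vs Ekwueme: Ekwueme wins 12–7.
Yilmaz–Ekwueme: Ekwueme 11–8.
Only Yilmaz has no wins; Yilmaz is the Condorcet loser.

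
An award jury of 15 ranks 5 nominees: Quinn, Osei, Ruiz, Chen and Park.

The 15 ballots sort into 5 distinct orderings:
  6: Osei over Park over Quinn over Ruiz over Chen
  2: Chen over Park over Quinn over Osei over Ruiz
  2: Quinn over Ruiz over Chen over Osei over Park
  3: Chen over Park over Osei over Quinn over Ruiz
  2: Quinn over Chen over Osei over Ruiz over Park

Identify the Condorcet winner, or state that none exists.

none

Check each pair by majority over 15 ballots:
Quinn–Osei: Osei 9–6.
Quinn–Ruiz: Quinn 15–0.
Quinn vs Chen: Quinn wins 10–5.
Quinn vs Park: Park wins 11–4.
Osei–Ruiz: Osei 13–2.
Osei vs Chen: Chen wins 9–6.
Osei vs Park: Osei wins 10–5.
Ruiz vs Chen: Ruiz, 8–7.
Ruiz vs Park: Park, 11–4.
Chen–Park: Chen 9–6.
Each nominee drops at least one matchup (Quinn loses to Osei; Osei loses to Chen; Ruiz loses to Quinn; Chen loses to Quinn; Park loses to Osei); the cycle Quinn → Chen → Osei → Quinn rules out a Condorcet winner.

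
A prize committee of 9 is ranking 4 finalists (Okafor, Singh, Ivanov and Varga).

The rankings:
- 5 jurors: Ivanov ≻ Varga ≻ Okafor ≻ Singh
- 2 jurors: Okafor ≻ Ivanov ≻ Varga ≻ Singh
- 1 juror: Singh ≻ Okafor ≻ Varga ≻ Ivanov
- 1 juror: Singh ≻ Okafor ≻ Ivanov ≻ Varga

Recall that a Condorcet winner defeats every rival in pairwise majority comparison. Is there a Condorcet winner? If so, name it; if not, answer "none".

Ivanov

Pairwise majorities:
Okafor vs Singh: Okafor wins 7–2.
Okafor vs Ivanov: Ivanov wins 5–4.
Okafor vs Varga: Varga, 5–4.
Singh–Ivanov: Ivanov 7–2.
Singh vs Varga: Varga wins 7–2.
Ivanov vs Varga: Ivanov wins 8–1.
Ivanov defeats every rival head-to-head and is the Condorcet winner.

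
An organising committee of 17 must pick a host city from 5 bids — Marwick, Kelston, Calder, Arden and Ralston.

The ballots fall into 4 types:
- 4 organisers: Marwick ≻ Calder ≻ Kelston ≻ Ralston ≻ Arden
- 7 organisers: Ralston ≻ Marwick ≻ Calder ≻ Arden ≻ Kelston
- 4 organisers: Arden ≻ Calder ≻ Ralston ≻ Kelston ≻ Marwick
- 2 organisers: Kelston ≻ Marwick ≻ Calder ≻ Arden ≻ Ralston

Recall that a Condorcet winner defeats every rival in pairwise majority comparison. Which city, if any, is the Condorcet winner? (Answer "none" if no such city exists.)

none

Pairwise majorities:
Marwick–Kelston: Marwick 11–6.
Marwick vs Calder: Marwick wins 13–4.
Marwick vs Arden: Marwick wins 13–4.
Marwick vs Ralston: Ralston, 11–6.
Kelston vs Calder: Calder, 15–2.
Kelston vs Arden: Arden wins 11–6.
Kelston vs Ralston: Ralston, 11–6.
Calder vs Arden: Calder, 13–4.
Calder vs Ralston: Calder, 10–7.
Arden vs Ralston: Ralston, 11–6.
Each city drops at least one matchup (Marwick loses to Ralston; Kelston loses to Marwick; Calder loses to Marwick; Arden loses to Marwick; Ralston loses to Calder); the cycle Marwick > Calder > Ralston > Marwick rules out a Condorcet winner.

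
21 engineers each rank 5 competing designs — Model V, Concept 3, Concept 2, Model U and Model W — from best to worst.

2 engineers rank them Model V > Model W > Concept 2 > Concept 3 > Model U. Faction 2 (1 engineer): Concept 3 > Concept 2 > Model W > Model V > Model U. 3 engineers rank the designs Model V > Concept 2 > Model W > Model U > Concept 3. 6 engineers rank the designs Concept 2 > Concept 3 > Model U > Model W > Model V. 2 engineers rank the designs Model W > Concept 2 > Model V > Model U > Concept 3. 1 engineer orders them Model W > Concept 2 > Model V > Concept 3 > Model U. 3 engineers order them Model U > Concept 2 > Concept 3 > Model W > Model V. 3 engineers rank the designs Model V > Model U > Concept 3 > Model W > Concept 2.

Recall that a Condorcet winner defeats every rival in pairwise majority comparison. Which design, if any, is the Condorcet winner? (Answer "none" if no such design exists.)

Pairwise majorities:
Model V vs Concept 3: Model V preferred on 2+3+2+1+3 = 11 ballots; Model V wins 11–10.
Model V vs Concept 2: Model V is ranked higher on 2+3+3 = 8 ballots, Concept 2 on 13. Concept 2 wins 13–8.
Model V vs Model U: Model V is ranked higher on 2+1+3+2+1+3 = 12 ballots, Model U on 9. Model V wins 12–9.
Model V vs Model W: 8 to 13, Model W.
Concept 3 vs Concept 2: 4 to 17, Concept 2.
Concept 3 vs Model U: Concept 3 preferred on 2+1+6+1 = 10 ballots; Model U wins 11–10.
Concept 3 vs Model W: Concept 3 is ranked higher on 1+6+3+3 = 13 ballots, Model W on 8. Concept 3 wins 13–8.
Concept 2 vs Model U: 2+1+3+6+2+1 = 15 for Concept 2, 6 for Model U — Concept 2 by 15–6.
Concept 2 vs Model W: 13 to 8, Concept 2.
Model U vs Model W: Model U is ranked higher on 6+3+3 = 12 ballots, Model W on 9. Model U wins 12–9.
Concept 2 wins every pairwise contest, so Concept 2 is the Condorcet winner.

Concept 2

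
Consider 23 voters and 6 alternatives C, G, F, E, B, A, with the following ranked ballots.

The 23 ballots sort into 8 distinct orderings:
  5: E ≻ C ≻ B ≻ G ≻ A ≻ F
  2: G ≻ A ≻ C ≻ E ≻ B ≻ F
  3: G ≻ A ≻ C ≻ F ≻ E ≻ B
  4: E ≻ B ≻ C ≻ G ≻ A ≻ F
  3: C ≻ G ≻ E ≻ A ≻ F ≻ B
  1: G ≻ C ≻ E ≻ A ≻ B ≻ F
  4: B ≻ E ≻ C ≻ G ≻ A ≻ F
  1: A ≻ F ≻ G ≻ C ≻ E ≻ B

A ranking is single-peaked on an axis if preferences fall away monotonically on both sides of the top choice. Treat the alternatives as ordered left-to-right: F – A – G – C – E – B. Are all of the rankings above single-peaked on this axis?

yes

Axis positions: F=1, A=2, G=3, C=4, E=5, B=6.
Cluster 1 (peak E at position 5): ranking walks positions 5-4-6-3-2-1, expanding outward from the peak — single-peaked.
Cluster 2 (peak G at position 3): ranking walks positions 3-2-4-5-6-1, expanding outward from the peak — single-peaked.
Cluster 3 (peak G at position 3): ranking walks positions 3-2-4-1-5-6, expanding outward from the peak — single-peaked.
Cluster 4 (peak E at position 5): ranking walks positions 5-6-4-3-2-1, expanding outward from the peak — single-peaked.
Cluster 5 (peak C at position 4): ranking walks positions 4-3-5-2-1-6, expanding outward from the peak — single-peaked.
Cluster 6 (peak G at position 3): ranking walks positions 3-4-5-2-6-1, expanding outward from the peak — single-peaked.
Cluster 7 (peak B at position 6): ranking walks positions 6-5-4-3-2-1, expanding outward from the peak — single-peaked.
Cluster 8 (peak A at position 2): ranking walks positions 2-1-3-4-5-6, expanding outward from the peak — single-peaked.
Every ranking is single-peaked on this axis.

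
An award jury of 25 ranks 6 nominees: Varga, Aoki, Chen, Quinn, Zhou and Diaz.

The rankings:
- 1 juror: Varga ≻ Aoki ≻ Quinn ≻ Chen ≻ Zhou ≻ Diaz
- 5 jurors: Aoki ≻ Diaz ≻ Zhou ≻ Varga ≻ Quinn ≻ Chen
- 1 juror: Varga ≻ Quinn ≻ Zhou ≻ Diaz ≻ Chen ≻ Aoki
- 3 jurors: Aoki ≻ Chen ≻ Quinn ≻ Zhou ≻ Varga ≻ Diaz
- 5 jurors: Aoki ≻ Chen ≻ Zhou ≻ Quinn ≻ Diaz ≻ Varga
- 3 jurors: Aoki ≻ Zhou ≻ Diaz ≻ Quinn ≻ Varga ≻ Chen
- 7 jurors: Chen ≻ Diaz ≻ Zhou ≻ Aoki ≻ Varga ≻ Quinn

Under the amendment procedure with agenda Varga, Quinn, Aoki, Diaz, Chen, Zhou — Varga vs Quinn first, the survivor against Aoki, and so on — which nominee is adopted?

Round 1: Varga vs Quinn — 14–11, Varga advances.
Round 2: Varga vs Aoki — 2–23, Aoki advances.
Round 3: Aoki vs Diaz — 17–8, Aoki advances.
Round 4: Aoki vs Chen — 17–8, Aoki advances.
Round 5: Aoki vs Zhou — 17–8, Aoki advances.
The agenda winner is Aoki.

Aoki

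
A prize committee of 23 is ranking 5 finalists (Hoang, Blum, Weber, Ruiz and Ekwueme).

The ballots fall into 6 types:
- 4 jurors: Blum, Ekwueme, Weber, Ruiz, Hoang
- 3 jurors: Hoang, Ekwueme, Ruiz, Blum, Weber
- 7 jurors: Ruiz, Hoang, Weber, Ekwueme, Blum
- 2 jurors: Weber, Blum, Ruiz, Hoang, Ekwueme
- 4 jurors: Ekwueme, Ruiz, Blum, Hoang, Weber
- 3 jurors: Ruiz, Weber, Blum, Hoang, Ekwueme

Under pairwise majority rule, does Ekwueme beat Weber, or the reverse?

Ballots ranking Ekwueme above Weber: 4 + 3 + 4 = 11.
Ballots ranking Weber above Ekwueme: 23 − 11 = 12.
Weber wins the head-to-head 12–11.

Weber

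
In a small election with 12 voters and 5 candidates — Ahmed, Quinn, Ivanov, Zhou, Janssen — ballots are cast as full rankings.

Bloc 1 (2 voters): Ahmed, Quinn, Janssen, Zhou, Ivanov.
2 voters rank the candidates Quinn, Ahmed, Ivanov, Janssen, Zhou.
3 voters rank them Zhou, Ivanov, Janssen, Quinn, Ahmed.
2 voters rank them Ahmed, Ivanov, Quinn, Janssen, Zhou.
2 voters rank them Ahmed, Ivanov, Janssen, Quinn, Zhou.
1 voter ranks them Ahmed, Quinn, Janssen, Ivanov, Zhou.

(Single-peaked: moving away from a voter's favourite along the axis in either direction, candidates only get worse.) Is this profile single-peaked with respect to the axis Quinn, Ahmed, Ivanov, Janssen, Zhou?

Axis positions: Quinn=1, Ahmed=2, Ivanov=3, Janssen=4, Zhou=5.
Bloc 1: ranking walks positions 2-1-4-5-3; Janssen is ranked above Ivanov even though Ivanov lies between Janssen and the peak Ahmed on the axis — preferences dip and rise again. Not single-peaked.
Bloc 2 (peak Quinn at position 1): ranking walks positions 1-2-3-4-5, expanding outward from the peak — single-peaked.
Bloc 3: ranking walks positions 5-3-4-1-2; Ivanov is ranked above Janssen even though Janssen lies between Ivanov and the peak Zhou on the axis — preferences dip and rise again. Not single-peaked.
Bloc 4 (peak Ahmed at position 2): ranking walks positions 2-3-1-4-5, expanding outward from the peak — single-peaked.
Bloc 5 (peak Ahmed at position 2): ranking walks positions 2-3-4-1-5, expanding outward from the peak — single-peaked.
Bloc 6: ranking walks positions 2-1-4-3-5; Janssen is ranked above Ivanov even though Ivanov lies between Janssen and the peak Ahmed on the axis — preferences dip and rise again. Not single-peaked.
Bloc 1 violates single-peakedness, so the profile is not single-peaked on this axis.

no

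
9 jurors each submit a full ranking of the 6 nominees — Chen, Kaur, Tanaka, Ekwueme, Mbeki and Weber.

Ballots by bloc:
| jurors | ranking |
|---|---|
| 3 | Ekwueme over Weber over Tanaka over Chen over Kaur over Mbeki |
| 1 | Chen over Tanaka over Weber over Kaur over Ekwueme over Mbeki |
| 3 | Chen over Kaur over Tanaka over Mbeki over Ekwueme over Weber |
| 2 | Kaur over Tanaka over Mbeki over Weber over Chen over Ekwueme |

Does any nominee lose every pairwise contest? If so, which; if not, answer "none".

none

Head-to-head results (9 jurors):
Chen vs Kaur: Chen, 7–2.
Chen vs Tanaka: 1+3 = 4 for Chen, 5 for Tanaka — Tanaka by 5–4.
Chen vs Ekwueme: 1+3+2 = 6 for Chen, 3 for Ekwueme — Chen by 6–3.
Chen vs Mbeki: 7 to 2, Chen.
Chen–Weber: Weber 5–4.
Kaur vs Tanaka: Kaur, 5–4.
Kaur vs Ekwueme: Kaur preferred on 1+3+2 = 6 ballots; Kaur wins 6–3.
Kaur vs Mbeki: 3+1+3+2 = 9 for Kaur, 0 for Mbeki — Kaur by 9–0.
Kaur vs Weber: Kaur wins 5–4.
Tanaka vs Ekwueme: 1+3+2 = 6 for Tanaka, 3 for Ekwueme — Tanaka by 6–3.
Tanaka vs Mbeki: 3+1+3+2 = 9 for Tanaka, 0 for Mbeki — Tanaka by 9–0.
Tanaka vs Weber: 1+3+2 = 6 for Tanaka, 3 for Weber — Tanaka by 6–3.
Ekwueme–Mbeki: Mbeki 5–4.
Ekwueme vs Weber: Ekwueme wins 6–3.
Mbeki vs Weber: 5 to 4, Mbeki.
No nominee is winless: Chen beats Kaur; Kaur beats Tanaka; Tanaka beats Chen; Ekwueme beats Weber; Mbeki beats Ekwueme; Weber beats Chen. There is no Condorcet loser.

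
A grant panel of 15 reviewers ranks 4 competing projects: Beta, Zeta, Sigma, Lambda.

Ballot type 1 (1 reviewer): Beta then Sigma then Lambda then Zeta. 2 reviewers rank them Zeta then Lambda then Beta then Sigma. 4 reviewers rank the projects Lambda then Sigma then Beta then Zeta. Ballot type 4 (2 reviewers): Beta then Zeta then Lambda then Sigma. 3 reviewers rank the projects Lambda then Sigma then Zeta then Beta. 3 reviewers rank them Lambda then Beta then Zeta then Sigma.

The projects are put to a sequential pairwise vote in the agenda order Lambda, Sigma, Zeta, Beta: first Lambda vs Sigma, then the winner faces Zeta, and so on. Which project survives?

Round 1: Lambda vs Sigma — 14–1, Lambda advances.
Round 2: Lambda vs Zeta — 11–4, Lambda advances.
Round 3: Lambda vs Beta — 12–3, Lambda advances.
The agenda winner is Lambda.

Lambda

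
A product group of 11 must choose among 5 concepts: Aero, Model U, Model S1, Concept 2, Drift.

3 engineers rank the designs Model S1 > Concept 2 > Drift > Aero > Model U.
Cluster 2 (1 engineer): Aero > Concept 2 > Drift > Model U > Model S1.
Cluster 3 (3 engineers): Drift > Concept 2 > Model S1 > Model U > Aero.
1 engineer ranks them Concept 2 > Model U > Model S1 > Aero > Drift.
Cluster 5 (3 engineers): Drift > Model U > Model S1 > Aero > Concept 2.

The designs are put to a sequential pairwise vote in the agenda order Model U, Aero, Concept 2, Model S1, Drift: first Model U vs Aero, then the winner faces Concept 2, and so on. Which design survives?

Round 1: Model U vs Aero — 7–4, Model U advances.
Round 2: Model U vs Concept 2 — 3–8, Concept 2 advances.
Round 3: Concept 2 vs Model S1 — 5–6, Model S1 advances.
Round 4: Model S1 vs Drift — 4–7, Drift advances.
Drift survives the agenda.

Drift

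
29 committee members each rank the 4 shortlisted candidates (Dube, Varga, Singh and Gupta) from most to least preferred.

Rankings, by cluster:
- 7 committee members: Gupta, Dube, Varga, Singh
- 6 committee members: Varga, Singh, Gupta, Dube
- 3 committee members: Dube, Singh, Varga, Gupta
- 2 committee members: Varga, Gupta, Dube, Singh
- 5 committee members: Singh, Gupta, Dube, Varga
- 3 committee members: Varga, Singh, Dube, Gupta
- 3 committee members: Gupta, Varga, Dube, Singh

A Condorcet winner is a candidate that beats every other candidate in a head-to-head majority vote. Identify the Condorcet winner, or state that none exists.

none

Head-to-head results (29 committee members):
Dube vs Varga: Dube wins 15–14.
Dube vs Singh: Dube is ranked higher on 7+3+2+3 = 15 ballots, Singh on 14. Dube wins 15–14.
Dube vs Gupta: Gupta, 23–6.
Varga vs Singh: Varga is ranked higher on 7+6+2+3+3 = 21 ballots, Singh on 8. Varga wins 21–8.
Varga vs Gupta: 14 to 15, Gupta.
Singh vs Gupta: Singh wins 17–12.
Every candidate loses at least once (Dube loses to Gupta; Varga loses to Dube; Singh loses to Dube; Gupta loses to Singh). The majority relation contains the cycle Dube → Singh → Gupta → Dube, so there is no Condorcet winner.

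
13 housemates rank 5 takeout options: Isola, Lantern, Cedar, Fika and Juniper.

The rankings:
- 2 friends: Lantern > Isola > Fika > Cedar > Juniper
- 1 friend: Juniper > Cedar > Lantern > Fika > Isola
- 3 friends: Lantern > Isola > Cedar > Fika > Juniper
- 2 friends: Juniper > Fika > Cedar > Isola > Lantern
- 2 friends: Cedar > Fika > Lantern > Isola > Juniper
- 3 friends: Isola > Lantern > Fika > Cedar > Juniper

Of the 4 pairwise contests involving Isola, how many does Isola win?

3

Isola against each rival (13 friends):
Isola–Lantern: Lantern 8–5.
Isola vs Cedar: Isola is ranked higher on 2+3+3 = 8 ballots, Cedar on 5. Isola wins 8–5.
Isola–Fika: Isola 8–5.
Isola vs Juniper: 2+3+2+3 = 10 for Isola, 3 for Juniper — Isola by 10–3.
Isola beats Cedar, Fika, Juniper; loses to Lantern — 3 pairwise wins.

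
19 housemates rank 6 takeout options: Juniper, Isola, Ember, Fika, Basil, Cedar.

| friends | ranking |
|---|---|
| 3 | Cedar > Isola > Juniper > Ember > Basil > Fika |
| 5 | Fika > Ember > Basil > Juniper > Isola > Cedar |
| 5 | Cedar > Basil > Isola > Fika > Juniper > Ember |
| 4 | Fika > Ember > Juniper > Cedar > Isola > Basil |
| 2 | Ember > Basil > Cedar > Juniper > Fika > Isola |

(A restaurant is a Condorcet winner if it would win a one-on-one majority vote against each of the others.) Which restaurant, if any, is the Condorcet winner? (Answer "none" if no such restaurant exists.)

none

Pairwise majorities:
Juniper vs Isola: Juniper preferred on 5+4+2 = 11 ballots; Juniper wins 11–8.
Juniper vs Ember: 3+5 = 8 for Juniper, 11 for Ember — Ember by 11–8.
Juniper vs Fika: Fika wins 14–5.
Juniper vs Basil: Basil, 12–7.
Juniper vs Cedar: Cedar, 10–9.
Isola vs Ember: Isola is ranked higher on 3+5 = 8 ballots, Ember on 11. Ember wins 11–8.
Isola vs Fika: 8 to 11, Fika.
Isola–Basil: Basil 12–7.
Isola vs Cedar: Cedar, 14–5.
Ember vs Fika: Fika, 14–5.
Ember vs Basil: Ember, 14–5.
Ember vs Cedar: Ember wins 11–8.
Fika vs Basil: 9 to 10, Basil.
Fika vs Cedar: 5+4 = 9 for Fika, 10 for Cedar — Cedar by 10–9.
Basil vs Cedar: 5+2 = 7 for Basil, 12 for Cedar — Cedar by 12–7.
Each restaurant drops at least one matchup (Juniper loses to Ember; Isola loses to Juniper; Ember loses to Fika; Fika loses to Basil; Basil loses to Ember; Cedar loses to Ember); the cycle Ember > Basil > Fika > Ember rules out a Condorcet winner.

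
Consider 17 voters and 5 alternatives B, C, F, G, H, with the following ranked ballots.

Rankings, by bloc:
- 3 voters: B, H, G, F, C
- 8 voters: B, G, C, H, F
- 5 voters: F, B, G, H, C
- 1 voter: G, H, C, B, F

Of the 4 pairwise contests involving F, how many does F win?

0

F against each rival (17 voters):
F–B: B 12–5.
F vs C: C wins 9–8.
F vs G: 5 to 12, G.
F–H: H 12–5.
F beats no one; loses to B, C, G, H — 0 pairwise wins.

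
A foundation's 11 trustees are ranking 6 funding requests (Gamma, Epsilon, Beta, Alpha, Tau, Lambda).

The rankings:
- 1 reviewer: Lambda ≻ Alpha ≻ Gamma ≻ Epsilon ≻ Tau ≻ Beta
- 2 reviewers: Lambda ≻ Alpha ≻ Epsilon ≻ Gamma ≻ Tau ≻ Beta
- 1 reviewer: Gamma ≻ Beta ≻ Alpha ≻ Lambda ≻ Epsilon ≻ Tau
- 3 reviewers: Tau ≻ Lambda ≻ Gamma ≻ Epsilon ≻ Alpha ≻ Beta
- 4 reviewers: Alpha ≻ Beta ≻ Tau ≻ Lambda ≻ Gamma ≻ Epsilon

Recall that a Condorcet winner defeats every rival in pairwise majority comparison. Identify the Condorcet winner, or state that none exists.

none

Head-to-head results (11 reviewers):
Gamma vs Epsilon: Gamma, 9–2.
Gamma vs Beta: Gamma wins 7–4.
Gamma vs Alpha: Alpha wins 7–4.
Gamma vs Tau: Tau, 7–4.
Gamma vs Lambda: Lambda, 10–1.
Epsilon vs Beta: Epsilon wins 6–5.
Epsilon vs Alpha: Alpha, 8–3.
Epsilon–Tau: Tau 7–4.
Epsilon vs Lambda: Lambda wins 11–0.
Beta vs Alpha: Alpha wins 10–1.
Beta vs Tau: Tau, 6–5.
Beta–Lambda: Lambda 6–5.
Alpha vs Tau: Alpha, 8–3.
Alpha vs Lambda: Lambda, 6–5.
Tau vs Lambda: Tau wins 7–4.
Every project loses at least once (Gamma loses to Alpha; Epsilon loses to Gamma; Beta loses to Gamma; Alpha loses to Lambda; Tau loses to Alpha; Lambda loses to Tau). The majority relation contains the cycle Alpha > Tau > Lambda > Alpha, so there is no Condorcet winner.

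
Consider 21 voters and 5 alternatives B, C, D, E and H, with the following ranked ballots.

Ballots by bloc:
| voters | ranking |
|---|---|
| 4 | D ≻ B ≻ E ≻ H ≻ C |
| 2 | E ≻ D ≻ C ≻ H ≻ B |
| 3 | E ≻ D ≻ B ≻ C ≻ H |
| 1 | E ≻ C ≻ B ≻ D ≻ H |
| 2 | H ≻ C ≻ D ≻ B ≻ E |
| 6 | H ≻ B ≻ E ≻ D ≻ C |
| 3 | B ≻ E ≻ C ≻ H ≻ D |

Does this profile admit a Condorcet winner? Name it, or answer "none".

none

Check each pair by majority over 21 ballots:
B vs C: B is ranked higher on 4+3+6+3 = 16 ballots, C on 5. B wins 16–5.
B vs D: B preferred on 1+6+3 = 10 ballots; D wins 11–10.
B vs E: 15 to 6, B.
B vs H: 11 to 10, B.
C vs D: 6 to 15, D.
C vs E: 2 to 19, E.
C vs H: 9 to 12, H.
D vs E: 4+2 = 6 for D, 15 for E — E by 15–6.
D vs H: D is ranked higher on 4+2+3+1 = 10 ballots, H on 11. H wins 11–10.
E vs H: E is ranked higher on 4+2+3+1+3 = 13 ballots, H on 8. E wins 13–8.
Each alternative drops at least one matchup (B loses to D; C loses to B; D loses to E; E loses to B; H loses to B); the cycle B → E → D → B rules out a Condorcet winner.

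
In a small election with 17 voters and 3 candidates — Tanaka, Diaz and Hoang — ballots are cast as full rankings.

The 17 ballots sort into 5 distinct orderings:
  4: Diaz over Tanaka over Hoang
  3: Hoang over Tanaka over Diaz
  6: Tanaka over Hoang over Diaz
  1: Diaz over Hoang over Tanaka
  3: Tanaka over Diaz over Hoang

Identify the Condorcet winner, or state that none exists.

Tanaka

Pairwise majorities:
Tanaka–Diaz: Tanaka 12–5.
Tanaka vs Hoang: 13 to 4, Tanaka.
Diaz vs Hoang: Diaz is ranked higher on 4+1+3 = 8 ballots, Hoang on 9. Hoang wins 9–8.
Tanaka wins every pairwise contest, so Tanaka is the Condorcet winner.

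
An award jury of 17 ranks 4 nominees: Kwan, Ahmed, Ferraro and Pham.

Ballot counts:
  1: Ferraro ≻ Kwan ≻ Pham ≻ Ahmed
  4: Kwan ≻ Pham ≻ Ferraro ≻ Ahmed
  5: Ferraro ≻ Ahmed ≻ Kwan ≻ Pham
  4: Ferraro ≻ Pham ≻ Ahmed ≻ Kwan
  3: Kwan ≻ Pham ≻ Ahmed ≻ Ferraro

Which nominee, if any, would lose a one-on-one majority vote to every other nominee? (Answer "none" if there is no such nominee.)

none

Head-to-head results (17 jurors):
Kwan vs Ahmed: Kwan is ranked higher on 1+4+3 = 8 ballots, Ahmed on 9. Ahmed wins 9–8.
Kwan vs Ferraro: Kwan is ranked higher on 4+3 = 7 ballots, Ferraro on 10. Ferraro wins 10–7.
Kwan vs Pham: Kwan wins 13–4.
Ahmed vs Ferraro: 3 to 14, Ferraro.
Ahmed vs Pham: 5 for Ahmed, 12 for Pham — Pham by 12–5.
Ferraro vs Pham: 10 to 7, Ferraro.
No nominee is winless: Kwan beats Pham; Ahmed beats Kwan; Ferraro beats Kwan; Pham beats Ahmed. There is no Condorcet loser.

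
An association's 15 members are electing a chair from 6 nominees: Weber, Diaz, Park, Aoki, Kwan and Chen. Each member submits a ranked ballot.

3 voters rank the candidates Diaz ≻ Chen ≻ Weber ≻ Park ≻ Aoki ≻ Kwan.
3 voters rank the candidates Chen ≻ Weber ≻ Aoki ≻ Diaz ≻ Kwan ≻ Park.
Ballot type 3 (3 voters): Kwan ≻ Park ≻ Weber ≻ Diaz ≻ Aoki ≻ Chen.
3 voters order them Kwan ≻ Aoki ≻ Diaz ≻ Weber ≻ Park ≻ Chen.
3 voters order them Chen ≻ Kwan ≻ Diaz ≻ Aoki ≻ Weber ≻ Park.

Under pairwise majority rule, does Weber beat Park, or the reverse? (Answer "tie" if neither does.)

Ballots ranking Weber above Park: 3 + 3 + 3 + 3 = 12.
Ballots ranking Park above Weber: 15 − 12 = 3.
Weber wins the head-to-head 12–3.

Weber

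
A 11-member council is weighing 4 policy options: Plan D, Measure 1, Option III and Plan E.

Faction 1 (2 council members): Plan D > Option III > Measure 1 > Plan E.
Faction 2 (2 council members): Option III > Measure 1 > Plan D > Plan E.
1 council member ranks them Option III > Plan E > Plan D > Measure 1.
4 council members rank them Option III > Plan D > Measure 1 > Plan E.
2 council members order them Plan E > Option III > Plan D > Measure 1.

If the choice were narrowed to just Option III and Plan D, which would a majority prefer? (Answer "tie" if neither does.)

Option III

Ballots ranking Option III above Plan D: 2 + 1 + 4 + 2 = 9.
Ballots ranking Plan D above Option III: 11 − 9 = 2.
Option III wins the head-to-head 9–2.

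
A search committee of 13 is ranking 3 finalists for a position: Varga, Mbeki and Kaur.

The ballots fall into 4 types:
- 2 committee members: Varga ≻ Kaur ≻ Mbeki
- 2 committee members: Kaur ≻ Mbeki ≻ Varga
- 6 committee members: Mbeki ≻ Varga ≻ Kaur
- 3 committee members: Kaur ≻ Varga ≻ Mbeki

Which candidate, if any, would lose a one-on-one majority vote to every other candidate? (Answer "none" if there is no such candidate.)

none

Pairwise majorities:
Varga–Mbeki: Mbeki 8–5.
Varga vs Kaur: Varga preferred on 2+6 = 8 ballots; Varga wins 8–5.
Mbeki vs Kaur: Kaur, 7–6.
Each candidate has at least one pairwise win (Varga beats Kaur; Mbeki beats Varga; Kaur beats Mbeki) — no Condorcet loser.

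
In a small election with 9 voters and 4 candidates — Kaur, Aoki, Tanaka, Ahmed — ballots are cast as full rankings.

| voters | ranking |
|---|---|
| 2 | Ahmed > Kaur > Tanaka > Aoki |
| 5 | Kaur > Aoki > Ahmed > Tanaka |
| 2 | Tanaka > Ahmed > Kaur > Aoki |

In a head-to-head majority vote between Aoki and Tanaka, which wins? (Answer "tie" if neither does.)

Aoki

Ballots ranking Aoki above Tanaka: 5.
Ballots ranking Tanaka above Aoki: 9 − 5 = 4.
Aoki wins the head-to-head 5–4.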